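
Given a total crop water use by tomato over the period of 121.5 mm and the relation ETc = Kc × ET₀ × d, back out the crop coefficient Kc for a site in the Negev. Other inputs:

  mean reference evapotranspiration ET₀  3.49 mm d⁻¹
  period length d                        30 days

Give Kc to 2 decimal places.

1.16

ETc = Kc × ET₀ × d  ⇒  Kc = ETc / (ET₀ × d)
Kc = 121.5 / (3.49 × 30) = 121.5 / 104.70 = 1.1605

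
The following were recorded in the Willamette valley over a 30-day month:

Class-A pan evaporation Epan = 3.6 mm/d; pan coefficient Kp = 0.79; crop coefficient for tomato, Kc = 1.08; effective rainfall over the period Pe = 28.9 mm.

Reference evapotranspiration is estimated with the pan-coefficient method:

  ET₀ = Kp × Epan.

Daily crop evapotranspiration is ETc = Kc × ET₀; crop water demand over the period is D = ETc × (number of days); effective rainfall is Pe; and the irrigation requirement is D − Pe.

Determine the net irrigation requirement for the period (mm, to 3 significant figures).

ET₀ = 0.79 × 3.6 = 2.8440 mm/d
ETc = Kc × ET₀ = 1.08 × 2.8440 = 3.0715 mm/d
Crop demand D = ETc × 30 d = 3.0715 × 30 = 92.145 mm
D − Pe = 92.145 − 28.9 = 63.245 mm

63.2 mm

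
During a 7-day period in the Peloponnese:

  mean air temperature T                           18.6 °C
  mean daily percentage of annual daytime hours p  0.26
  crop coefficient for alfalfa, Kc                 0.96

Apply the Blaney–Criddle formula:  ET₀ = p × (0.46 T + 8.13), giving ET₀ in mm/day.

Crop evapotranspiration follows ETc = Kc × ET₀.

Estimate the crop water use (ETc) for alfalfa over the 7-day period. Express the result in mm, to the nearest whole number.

ET₀ = 0.26 × (0.46 × 18.6 + 8.13) = 0.26 × 16.686 = 4.3384 mm/d
ETc = Kc × ET₀ = 0.96 × 4.3384 = 4.1649 mm/d
Over 7 days: 4.1649 × 7 = 29.154 mm

29 mm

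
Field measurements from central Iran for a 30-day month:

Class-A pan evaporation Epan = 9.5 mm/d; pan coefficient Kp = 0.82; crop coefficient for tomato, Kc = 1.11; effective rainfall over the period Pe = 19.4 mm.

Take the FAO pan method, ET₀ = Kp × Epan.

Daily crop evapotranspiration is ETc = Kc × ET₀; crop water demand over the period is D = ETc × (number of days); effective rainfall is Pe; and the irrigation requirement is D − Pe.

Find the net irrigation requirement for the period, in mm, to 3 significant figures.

ET₀ = 0.82 × 9.5 = 7.7900 mm/d
ETc = Kc × ET₀ = 1.11 × 7.7900 = 8.6469 mm/d
Crop demand D = ETc × 30 d = 8.6469 × 30 = 259.407 mm
D − Pe = 259.407 − 19.4 = 240.007 mm

240 mm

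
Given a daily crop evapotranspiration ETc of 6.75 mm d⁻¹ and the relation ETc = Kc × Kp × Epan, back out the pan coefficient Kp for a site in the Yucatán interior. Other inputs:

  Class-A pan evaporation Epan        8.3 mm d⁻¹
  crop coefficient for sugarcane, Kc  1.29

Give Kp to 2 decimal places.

ETc = Kc × Kp × Epan  ⇒  Kp = ETc / (Kc × Epan)
Kp = 6.75 / (1.29 × 8.3) = 6.75 / 10.707 = 0.6304

0.63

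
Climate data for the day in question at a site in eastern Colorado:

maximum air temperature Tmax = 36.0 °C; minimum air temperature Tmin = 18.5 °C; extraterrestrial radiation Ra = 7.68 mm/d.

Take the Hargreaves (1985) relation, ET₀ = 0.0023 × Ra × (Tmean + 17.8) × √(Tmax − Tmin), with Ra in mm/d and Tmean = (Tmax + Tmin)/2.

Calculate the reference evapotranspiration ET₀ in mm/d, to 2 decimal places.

3.33 mm/d

Tmean = (36.0 + 18.5)/2 = 27.25 °C
ET₀ = 0.0023 × 7.68 × (27.25 + 17.8) × √17.5 = 0.0023 × 7.68 × 45.05 × 4.1833 = 3.3289 mm/d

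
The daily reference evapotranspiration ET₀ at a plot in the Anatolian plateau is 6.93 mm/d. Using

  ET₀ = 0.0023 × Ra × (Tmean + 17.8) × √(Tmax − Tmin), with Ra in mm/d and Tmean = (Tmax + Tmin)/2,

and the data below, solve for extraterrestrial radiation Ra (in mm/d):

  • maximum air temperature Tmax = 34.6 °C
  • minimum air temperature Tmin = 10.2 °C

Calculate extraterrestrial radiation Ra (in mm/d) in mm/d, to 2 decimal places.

Tmean = 22.40 °C; √ΔT = 4.9396
Ra = ET₀ / [0.0023 × (Tmean+17.8) × √ΔT] = 6.93 / (0.0023 × 40.20 × 4.9396) = 15.174 mm/d

15.17 mm/d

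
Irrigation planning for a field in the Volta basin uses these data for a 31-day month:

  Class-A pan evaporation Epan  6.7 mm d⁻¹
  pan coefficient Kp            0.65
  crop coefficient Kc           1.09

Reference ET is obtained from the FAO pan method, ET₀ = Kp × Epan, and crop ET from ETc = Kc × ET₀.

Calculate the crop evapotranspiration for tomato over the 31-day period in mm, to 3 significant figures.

ET₀ = 0.65 × 6.7 = 4.3550 mm/d
ETc = Kc × ET₀ = 1.09 × 4.3550 = 4.7470 mm/d
Over 31 days: 4.7470 × 31 = 147.157 mm

147 mm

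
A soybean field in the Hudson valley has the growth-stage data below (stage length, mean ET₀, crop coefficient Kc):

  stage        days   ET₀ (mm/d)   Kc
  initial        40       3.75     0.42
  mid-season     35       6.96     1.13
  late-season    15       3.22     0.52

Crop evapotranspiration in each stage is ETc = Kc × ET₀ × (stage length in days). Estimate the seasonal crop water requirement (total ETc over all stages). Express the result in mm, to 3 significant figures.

initial: 0.42 × 3.75 × 40 = 63.00 mm
mid-season: 1.13 × 6.96 × 35 = 275.27 mm
late-season: 0.52 × 3.22 × 15 = 25.12 mm
Seasonal total = 363.39 mm

363 mm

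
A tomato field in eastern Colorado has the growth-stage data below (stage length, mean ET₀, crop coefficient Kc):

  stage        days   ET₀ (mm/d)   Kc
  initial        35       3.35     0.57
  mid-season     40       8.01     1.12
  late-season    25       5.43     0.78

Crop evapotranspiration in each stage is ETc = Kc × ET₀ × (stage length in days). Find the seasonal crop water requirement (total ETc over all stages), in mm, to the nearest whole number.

532 mm

initial: 0.57 × 3.35 × 35 = 66.83 mm
mid-season: 1.12 × 8.01 × 40 = 358.85 mm
late-season: 0.78 × 5.43 × 25 = 105.89 mm
Seasonal total = 531.57 mm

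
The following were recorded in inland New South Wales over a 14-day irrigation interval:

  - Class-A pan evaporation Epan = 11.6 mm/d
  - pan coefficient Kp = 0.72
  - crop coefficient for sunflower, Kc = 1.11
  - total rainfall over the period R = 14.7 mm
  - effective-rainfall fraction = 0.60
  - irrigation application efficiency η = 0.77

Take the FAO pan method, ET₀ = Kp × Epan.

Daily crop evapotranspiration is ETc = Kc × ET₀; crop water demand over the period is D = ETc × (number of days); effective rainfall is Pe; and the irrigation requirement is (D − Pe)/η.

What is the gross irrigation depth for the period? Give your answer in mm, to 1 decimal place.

ET₀ = 0.72 × 11.6 = 8.3520 mm/d
ETc = Kc × ET₀ = 1.11 × 8.3520 = 9.2707 mm/d
Crop demand D = ETc × 14 d = 9.2707 × 14 = 129.790 mm
Pe = 0.60 × 14.7 = 8.820 mm
D − Pe = 129.790 − 8.820 = 120.970 mm
Gross irrigation = 120.970 / 0.77 = 157.104 mm

157.1 mm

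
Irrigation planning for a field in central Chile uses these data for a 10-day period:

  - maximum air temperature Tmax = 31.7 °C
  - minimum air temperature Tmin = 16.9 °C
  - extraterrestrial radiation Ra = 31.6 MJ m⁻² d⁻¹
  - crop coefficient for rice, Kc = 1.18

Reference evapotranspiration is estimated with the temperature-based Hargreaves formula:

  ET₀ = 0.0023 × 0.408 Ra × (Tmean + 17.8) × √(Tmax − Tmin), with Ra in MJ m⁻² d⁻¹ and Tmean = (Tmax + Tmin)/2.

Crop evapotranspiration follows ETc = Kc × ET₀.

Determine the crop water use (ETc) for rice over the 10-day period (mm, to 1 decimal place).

Tmean = (31.7 + 16.9)/2 = 24.30 °C
0.408 Ra = 0.408 × 31.6 = 12.8928 mm/d equivalent
ET₀ = 0.0023 × 12.8928 × (24.30 + 17.8) × √14.8 = 0.0023 × 12.8928 × 42.10 × 3.8471 = 4.8028 mm/d
ETc = Kc × ET₀ = 1.18 × 4.8028 = 5.6673 mm/d
Over 10 days: 5.6673 × 10 = 56.673 mm

56.7 mm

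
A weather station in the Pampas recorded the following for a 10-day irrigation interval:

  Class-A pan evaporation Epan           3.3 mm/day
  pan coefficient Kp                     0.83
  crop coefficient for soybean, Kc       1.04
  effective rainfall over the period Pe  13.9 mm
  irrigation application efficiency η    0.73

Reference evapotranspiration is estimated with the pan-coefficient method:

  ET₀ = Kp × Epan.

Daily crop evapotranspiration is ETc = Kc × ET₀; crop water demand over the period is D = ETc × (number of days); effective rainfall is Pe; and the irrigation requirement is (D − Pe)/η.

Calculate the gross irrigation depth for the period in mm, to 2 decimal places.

ET₀ = 0.83 × 3.3 = 2.7390 mm/d
ETc = Kc × ET₀ = 1.04 × 2.7390 = 2.8486 mm/d
Crop demand D = ETc × 10 d = 2.8486 × 10 = 28.486 mm
D − Pe = 28.486 − 13.9 = 14.586 mm
Gross irrigation = 14.586 / 0.73 = 19.981 mm

19.98 mm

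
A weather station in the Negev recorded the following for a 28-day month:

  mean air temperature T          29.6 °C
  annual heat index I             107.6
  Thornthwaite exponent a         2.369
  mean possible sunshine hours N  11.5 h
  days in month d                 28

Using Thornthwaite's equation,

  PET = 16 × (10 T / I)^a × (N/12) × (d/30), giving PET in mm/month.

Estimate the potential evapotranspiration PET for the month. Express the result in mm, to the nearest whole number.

10T/I = 10 × 29.6 / 107.6 = 2.7509
(10T/I)^a = 2.7509^2.369 = 10.9930
Uncorrected PET = 16 × 10.9930 = 175.888 mm
Correction = (N/12)(d/30) = (11.5/12)(28/30) = 0.8944
PET = 175.888 × 0.8944 = 157.314 mm/month

157 mm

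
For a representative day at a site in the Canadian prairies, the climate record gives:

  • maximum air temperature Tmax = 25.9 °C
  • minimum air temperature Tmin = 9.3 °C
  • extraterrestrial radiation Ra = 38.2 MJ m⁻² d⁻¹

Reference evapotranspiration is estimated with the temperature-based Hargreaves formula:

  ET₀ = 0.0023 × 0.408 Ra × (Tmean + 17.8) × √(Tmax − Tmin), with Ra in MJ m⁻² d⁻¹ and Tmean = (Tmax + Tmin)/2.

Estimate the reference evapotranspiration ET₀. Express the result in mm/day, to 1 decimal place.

5.2 mm/day

Tmean = (25.9 + 9.3)/2 = 17.60 °C
0.408 Ra = 0.408 × 38.2 = 15.5856 mm/d equivalent
ET₀ = 0.0023 × 15.5856 × (17.60 + 17.8) × √16.6 = 0.0023 × 15.5856 × 35.40 × 4.0743 = 5.1702 mm/d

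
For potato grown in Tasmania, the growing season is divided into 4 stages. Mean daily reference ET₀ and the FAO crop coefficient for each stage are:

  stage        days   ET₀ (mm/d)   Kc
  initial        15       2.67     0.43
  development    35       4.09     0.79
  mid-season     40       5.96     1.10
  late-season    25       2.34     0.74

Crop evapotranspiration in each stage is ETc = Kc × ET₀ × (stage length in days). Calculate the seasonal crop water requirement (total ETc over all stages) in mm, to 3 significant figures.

436 mm

initial: 0.43 × 2.67 × 15 = 17.22 mm
development: 0.79 × 4.09 × 35 = 113.09 mm
mid-season: 1.10 × 5.96 × 40 = 262.24 mm
late-season: 0.74 × 2.34 × 25 = 43.29 mm
Seasonal total = 435.84 mm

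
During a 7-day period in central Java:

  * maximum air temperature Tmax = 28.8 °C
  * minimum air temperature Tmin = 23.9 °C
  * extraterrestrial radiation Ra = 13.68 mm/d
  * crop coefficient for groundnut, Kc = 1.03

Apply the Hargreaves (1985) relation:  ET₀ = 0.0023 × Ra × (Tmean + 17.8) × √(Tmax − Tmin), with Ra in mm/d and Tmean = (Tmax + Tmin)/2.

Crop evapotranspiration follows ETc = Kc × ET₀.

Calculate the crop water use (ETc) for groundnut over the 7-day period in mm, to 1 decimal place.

22.2 mm

Tmean = (28.8 + 23.9)/2 = 26.35 °C
ET₀ = 0.0023 × 13.68 × (26.35 + 17.8) × √4.9 = 0.0023 × 13.68 × 44.15 × 2.2136 = 3.0750 mm/d
ETc = Kc × ET₀ = 1.03 × 3.0750 = 3.1673 mm/d
Over 7 days: 3.1673 × 7 = 22.171 mm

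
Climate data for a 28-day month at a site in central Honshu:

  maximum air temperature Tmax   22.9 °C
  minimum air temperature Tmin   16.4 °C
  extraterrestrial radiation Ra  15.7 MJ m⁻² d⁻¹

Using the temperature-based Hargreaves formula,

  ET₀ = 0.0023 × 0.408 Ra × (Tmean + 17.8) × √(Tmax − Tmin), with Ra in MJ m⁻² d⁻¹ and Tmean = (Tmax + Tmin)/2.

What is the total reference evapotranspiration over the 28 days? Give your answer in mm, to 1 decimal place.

Tmean = (22.9 + 16.4)/2 = 19.65 °C
0.408 Ra = 0.408 × 15.7 = 6.4056 mm/d equivalent
ET₀ = 0.0023 × 6.4056 × (19.65 + 17.8) × √6.5 = 0.0023 × 6.4056 × 37.45 × 2.5495 = 1.4067 mm/d
Over 28 days: 1.4067 × 28 = 39.388 mm

39.4 mm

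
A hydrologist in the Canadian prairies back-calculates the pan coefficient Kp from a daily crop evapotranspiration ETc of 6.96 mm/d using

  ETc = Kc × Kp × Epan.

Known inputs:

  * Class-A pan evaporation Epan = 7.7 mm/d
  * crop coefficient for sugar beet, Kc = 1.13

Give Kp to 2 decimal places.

0.80

ETc = Kc × Kp × Epan  ⇒  Kp = ETc / (Kc × Epan)
Kp = 6.96 / (1.13 × 7.7) = 6.96 / 8.701 = 0.7999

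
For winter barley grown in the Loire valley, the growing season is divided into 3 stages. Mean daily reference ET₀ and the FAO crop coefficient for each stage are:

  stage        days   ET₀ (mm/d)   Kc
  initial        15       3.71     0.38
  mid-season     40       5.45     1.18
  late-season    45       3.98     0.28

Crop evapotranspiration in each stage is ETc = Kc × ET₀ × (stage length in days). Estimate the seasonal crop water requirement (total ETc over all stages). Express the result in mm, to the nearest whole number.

initial: 0.38 × 3.71 × 15 = 21.15 mm
mid-season: 1.18 × 5.45 × 40 = 257.24 mm
late-season: 0.28 × 3.98 × 45 = 50.15 mm
Seasonal total = 328.54 mm

329 mm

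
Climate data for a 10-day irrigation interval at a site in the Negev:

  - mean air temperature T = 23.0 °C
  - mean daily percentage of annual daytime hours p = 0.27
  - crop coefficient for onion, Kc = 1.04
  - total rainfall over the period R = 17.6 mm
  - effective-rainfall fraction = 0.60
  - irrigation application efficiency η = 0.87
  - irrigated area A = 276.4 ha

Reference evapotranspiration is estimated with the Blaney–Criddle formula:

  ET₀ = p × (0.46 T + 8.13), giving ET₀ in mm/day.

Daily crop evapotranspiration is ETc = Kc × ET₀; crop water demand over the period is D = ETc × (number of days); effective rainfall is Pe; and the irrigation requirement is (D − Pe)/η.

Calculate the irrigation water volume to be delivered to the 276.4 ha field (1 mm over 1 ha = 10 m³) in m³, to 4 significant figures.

133400 m³

ET₀ = 0.27 × (0.46 × 23.0 + 8.13) = 0.27 × 18.710 = 5.0517 mm/d
ETc = Kc × ET₀ = 1.04 × 5.0517 = 5.2538 mm/d
Crop demand D = ETc × 10 d = 5.2538 × 10 = 52.538 mm
Pe = 0.60 × 17.6 = 10.560 mm
D − Pe = 52.538 − 10.560 = 41.978 mm
Gross irrigation = 41.978 / 0.87 = 48.251 mm
Volume = 48.251 mm × 276.4 ha × 10 = 133365.8 m³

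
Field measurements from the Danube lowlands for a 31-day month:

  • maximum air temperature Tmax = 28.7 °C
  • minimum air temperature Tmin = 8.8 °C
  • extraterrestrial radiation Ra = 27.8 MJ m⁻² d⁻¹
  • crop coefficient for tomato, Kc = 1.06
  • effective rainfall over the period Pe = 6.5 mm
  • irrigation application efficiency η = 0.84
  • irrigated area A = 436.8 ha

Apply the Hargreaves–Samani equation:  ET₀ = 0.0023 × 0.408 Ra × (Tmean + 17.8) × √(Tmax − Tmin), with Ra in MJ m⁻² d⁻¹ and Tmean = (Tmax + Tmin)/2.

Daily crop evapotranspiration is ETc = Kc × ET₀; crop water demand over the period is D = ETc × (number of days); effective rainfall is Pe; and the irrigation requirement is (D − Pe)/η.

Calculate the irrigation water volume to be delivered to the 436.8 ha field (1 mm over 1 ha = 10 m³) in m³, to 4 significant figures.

Tmean = (28.7 + 8.8)/2 = 18.75 °C
0.408 Ra = 0.408 × 27.8 = 11.3424 mm/d equivalent
ET₀ = 0.0023 × 11.3424 × (18.75 + 17.8) × √19.9 = 0.0023 × 11.3424 × 36.55 × 4.4609 = 4.2535 mm/d
ETc = Kc × ET₀ = 1.06 × 4.2535 = 4.5087 mm/d
Crop demand D = ETc × 31 d = 4.5087 × 31 = 139.770 mm
D − Pe = 139.770 − 6.5 = 133.270 mm
Gross irrigation = 133.270 / 0.84 = 158.655 mm
Volume = 158.655 mm × 436.8 ha × 10 = 693005.0 m³

693000 m³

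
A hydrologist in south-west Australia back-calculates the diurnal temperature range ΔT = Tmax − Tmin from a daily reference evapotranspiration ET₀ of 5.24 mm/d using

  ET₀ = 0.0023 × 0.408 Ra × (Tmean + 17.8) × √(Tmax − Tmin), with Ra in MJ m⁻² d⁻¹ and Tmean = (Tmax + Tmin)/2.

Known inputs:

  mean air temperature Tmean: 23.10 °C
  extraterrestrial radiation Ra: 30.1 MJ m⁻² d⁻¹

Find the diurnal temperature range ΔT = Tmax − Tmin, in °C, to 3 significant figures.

20.6 °C

√ΔT = ET₀ / [0.0023 × 0.408 × Ra × (Tmean+17.8)] = 5.24 / (0.0023 × 12.2808 × 40.90) = 4.5358
ΔT = 4.5358² = 20.573 °C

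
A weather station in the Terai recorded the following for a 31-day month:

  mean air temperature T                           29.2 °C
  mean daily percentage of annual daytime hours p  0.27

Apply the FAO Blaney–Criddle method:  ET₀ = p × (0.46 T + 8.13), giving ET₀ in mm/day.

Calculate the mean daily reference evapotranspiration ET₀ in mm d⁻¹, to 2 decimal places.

ET₀ = 0.27 × (0.46 × 29.2 + 8.13) = 0.27 × 21.562 = 5.8217 mm/d

5.82 mm d⁻¹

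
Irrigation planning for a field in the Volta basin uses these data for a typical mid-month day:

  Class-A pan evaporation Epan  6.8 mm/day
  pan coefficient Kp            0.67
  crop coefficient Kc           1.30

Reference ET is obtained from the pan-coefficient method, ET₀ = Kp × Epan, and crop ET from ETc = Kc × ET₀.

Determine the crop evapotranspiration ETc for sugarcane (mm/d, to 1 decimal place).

5.9 mm/d

ET₀ = 0.67 × 6.8 = 4.5560 mm/d
ETc = Kc × ET₀ = 1.30 × 4.5560 = 5.9228 mm/d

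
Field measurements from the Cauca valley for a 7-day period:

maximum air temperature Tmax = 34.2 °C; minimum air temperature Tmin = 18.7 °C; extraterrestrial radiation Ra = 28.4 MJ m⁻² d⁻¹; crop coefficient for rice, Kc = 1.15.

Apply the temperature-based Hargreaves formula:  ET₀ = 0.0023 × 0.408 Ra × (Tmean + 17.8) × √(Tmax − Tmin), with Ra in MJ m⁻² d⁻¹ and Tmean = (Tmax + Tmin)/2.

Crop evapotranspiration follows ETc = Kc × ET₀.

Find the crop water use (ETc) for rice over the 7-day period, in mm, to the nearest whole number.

37 mm

Tmean = (34.2 + 18.7)/2 = 26.45 °C
0.408 Ra = 0.408 × 28.4 = 11.5872 mm/d equivalent
ET₀ = 0.0023 × 11.5872 × (26.45 + 17.8) × √15.5 = 0.0023 × 11.5872 × 44.25 × 3.9370 = 4.6429 mm/d
ETc = Kc × ET₀ = 1.15 × 4.6429 = 5.3393 mm/d
Over 7 days: 5.3393 × 7 = 37.375 mm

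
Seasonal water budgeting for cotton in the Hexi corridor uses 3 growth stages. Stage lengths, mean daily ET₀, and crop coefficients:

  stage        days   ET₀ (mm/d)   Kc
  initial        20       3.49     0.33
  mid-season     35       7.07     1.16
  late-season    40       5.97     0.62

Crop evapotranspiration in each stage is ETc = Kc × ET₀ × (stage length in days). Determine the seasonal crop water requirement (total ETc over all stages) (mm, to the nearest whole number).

initial: 0.33 × 3.49 × 20 = 23.03 mm
mid-season: 1.16 × 7.07 × 35 = 287.04 mm
late-season: 0.62 × 5.97 × 40 = 148.06 mm
Seasonal total = 458.13 mm

458 mm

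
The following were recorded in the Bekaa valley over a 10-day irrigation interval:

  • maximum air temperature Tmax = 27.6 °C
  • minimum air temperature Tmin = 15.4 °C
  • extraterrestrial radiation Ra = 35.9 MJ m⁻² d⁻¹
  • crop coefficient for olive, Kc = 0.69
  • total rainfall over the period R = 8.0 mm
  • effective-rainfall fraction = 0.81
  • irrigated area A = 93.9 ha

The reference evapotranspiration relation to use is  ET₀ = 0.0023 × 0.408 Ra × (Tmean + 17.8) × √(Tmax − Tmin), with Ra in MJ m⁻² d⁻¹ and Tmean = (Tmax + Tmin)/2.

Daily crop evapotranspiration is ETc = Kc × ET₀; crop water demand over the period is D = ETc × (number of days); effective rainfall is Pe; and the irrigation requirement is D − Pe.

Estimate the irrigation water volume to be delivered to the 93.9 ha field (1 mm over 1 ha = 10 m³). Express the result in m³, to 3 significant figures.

Tmean = (27.6 + 15.4)/2 = 21.50 °C
0.408 Ra = 0.408 × 35.9 = 14.6472 mm/d equivalent
ET₀ = 0.0023 × 14.6472 × (21.50 + 17.8) × √12.2 = 0.0023 × 14.6472 × 39.30 × 3.4928 = 4.6243 mm/d
ETc = Kc × ET₀ = 0.69 × 4.6243 = 3.1908 mm/d
Crop demand D = ETc × 10 d = 3.1908 × 10 = 31.908 mm
Pe = 0.81 × 8.0 = 6.480 mm
D − Pe = 31.908 − 6.480 = 25.428 mm
Volume = 25.428 mm × 93.9 ha × 10 = 23876.9 m³

23900 m³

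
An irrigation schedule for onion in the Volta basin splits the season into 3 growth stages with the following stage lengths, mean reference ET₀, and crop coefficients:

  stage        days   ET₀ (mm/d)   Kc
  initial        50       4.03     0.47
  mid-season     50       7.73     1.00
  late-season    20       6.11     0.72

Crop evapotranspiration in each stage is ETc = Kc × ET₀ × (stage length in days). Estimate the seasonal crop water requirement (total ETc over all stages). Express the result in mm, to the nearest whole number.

569 mm

initial: 0.47 × 4.03 × 50 = 94.71 mm
mid-season: 1.00 × 7.73 × 50 = 386.50 mm
late-season: 0.72 × 6.11 × 20 = 87.98 mm
Seasonal total = 569.19 mm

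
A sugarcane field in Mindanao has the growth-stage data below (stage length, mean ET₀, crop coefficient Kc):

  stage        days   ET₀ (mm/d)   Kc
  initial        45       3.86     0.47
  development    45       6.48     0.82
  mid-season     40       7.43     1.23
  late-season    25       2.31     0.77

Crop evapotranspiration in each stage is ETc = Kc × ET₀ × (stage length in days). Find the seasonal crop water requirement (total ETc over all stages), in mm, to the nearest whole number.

731 mm

initial: 0.47 × 3.86 × 45 = 81.64 mm
development: 0.82 × 6.48 × 45 = 239.11 mm
mid-season: 1.23 × 7.43 × 40 = 365.56 mm
late-season: 0.77 × 2.31 × 25 = 44.47 mm
Seasonal total = 730.78 mm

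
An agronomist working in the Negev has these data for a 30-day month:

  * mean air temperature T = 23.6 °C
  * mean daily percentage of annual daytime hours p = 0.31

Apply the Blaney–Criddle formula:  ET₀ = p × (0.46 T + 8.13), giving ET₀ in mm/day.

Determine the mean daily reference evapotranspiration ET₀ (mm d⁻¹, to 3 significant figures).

5.89 mm d⁻¹

ET₀ = 0.31 × (0.46 × 23.6 + 8.13) = 0.31 × 18.986 = 5.8857 mm/d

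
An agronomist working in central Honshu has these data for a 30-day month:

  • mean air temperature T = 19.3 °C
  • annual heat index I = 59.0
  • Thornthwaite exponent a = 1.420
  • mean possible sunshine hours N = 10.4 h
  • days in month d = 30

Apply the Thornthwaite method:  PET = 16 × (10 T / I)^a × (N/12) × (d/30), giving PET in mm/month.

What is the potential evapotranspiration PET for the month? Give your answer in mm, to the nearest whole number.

10T/I = 10 × 19.3 / 59.0 = 3.2712
(10T/I)^a = 3.2712^1.420 = 5.3813
Uncorrected PET = 16 × 5.3813 = 86.101 mm
Correction = (N/12)(d/30) = (10.4/12)(30/30) = 0.8667
PET = 86.101 × 0.8667 = 74.624 mm/month

75 mm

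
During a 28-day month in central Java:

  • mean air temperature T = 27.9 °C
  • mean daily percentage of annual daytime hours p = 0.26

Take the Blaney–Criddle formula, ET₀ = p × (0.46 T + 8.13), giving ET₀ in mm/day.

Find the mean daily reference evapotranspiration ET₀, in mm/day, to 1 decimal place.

5.5 mm/day

ET₀ = 0.26 × (0.46 × 27.9 + 8.13) = 0.26 × 20.964 = 5.4506 mm/d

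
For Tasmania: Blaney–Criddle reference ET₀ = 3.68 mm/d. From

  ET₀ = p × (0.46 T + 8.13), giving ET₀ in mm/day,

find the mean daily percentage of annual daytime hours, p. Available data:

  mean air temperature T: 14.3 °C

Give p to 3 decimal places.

0.250

p = ET₀ / (0.46 T + 8.13) = 3.68 / (0.46 × 14.3 + 8.13) = 3.68 / 14.708 = 0.2502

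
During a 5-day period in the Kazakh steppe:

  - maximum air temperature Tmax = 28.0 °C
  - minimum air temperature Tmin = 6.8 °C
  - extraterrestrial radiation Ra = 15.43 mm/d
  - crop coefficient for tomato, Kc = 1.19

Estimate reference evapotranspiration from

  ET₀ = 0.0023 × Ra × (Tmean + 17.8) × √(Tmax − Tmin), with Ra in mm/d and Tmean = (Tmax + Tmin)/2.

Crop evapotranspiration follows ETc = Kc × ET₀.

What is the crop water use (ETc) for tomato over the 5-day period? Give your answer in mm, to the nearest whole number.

34 mm

Tmean = (28.0 + 6.8)/2 = 17.40 °C
ET₀ = 0.0023 × 15.43 × (17.40 + 17.8) × √21.2 = 0.0023 × 15.43 × 35.20 × 4.6043 = 5.7518 mm/d
ETc = Kc × ET₀ = 1.19 × 5.7518 = 6.8446 mm/d
Over 5 days: 6.8446 × 5 = 34.223 mm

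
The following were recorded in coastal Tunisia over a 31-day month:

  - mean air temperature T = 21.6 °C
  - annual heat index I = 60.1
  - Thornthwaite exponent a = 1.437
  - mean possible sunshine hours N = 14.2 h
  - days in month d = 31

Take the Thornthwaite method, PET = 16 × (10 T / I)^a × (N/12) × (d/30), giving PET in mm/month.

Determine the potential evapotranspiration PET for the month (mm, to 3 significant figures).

123 mm

10T/I = 10 × 21.6 / 60.1 = 3.5940
(10T/I)^a = 3.5940^1.437 = 6.2859
Uncorrected PET = 16 × 6.2859 = 100.574 mm
Correction = (N/12)(d/30) = (14.2/12)(31/30) = 1.2228
PET = 100.574 × 1.2228 = 122.982 mm/month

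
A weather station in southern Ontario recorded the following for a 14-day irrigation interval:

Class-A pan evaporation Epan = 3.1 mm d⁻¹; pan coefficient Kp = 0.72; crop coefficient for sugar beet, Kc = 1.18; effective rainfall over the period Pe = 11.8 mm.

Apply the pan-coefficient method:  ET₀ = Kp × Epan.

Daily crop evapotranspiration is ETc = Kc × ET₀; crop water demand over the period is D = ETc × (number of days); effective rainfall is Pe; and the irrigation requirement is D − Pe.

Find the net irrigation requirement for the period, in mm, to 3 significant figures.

25.1 mm

ET₀ = 0.72 × 3.1 = 2.2320 mm/d
ETc = Kc × ET₀ = 1.18 × 2.2320 = 2.6338 mm/d
Crop demand D = ETc × 14 d = 2.6338 × 14 = 36.873 mm
D − Pe = 36.873 − 11.8 = 25.073 mm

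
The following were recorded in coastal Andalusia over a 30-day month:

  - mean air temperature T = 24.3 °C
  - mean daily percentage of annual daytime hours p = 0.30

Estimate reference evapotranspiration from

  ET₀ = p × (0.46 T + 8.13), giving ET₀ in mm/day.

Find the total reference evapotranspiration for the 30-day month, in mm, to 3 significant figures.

174 mm

ET₀ = 0.30 × (0.46 × 24.3 + 8.13) = 0.30 × 19.308 = 5.7924 mm/d
Monthly total = 5.7924 × 30 = 173.772 mm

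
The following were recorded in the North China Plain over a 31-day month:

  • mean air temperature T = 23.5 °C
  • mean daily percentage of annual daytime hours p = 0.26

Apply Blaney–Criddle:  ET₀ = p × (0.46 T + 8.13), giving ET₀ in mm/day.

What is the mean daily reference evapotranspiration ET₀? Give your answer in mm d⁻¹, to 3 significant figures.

ET₀ = 0.26 × (0.46 × 23.5 + 8.13) = 0.26 × 18.940 = 4.9244 mm/d

4.92 mm d⁻¹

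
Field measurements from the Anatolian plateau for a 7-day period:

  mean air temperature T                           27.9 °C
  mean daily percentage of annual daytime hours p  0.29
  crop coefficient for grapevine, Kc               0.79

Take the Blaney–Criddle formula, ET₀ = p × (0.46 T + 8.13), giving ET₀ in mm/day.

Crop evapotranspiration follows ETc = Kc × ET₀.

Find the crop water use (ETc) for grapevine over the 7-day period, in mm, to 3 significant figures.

ET₀ = 0.29 × (0.46 × 27.9 + 8.13) = 0.29 × 20.964 = 6.0796 mm/d
ETc = Kc × ET₀ = 0.79 × 6.0796 = 4.8029 mm/d
Over 7 days: 4.8029 × 7 = 33.620 mm

33.6 mm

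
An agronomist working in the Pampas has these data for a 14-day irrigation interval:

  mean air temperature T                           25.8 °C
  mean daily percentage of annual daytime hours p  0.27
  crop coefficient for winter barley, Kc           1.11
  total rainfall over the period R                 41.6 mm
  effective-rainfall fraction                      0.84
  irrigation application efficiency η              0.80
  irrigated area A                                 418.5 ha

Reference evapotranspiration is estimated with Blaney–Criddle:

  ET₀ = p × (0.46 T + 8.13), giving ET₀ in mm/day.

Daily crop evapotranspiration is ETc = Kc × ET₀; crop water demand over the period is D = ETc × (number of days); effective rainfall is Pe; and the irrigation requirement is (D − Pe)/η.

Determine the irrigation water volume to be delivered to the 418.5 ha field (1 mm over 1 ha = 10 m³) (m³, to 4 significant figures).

256100 m³

ET₀ = 0.27 × (0.46 × 25.8 + 8.13) = 0.27 × 19.998 = 5.3995 mm/d
ETc = Kc × ET₀ = 1.11 × 5.3995 = 5.9934 mm/d
Crop demand D = ETc × 14 d = 5.9934 × 14 = 83.908 mm
Pe = 0.84 × 41.6 = 34.944 mm
D − Pe = 83.908 − 34.944 = 48.964 mm
Gross irrigation = 48.964 / 0.80 = 61.205 mm
Volume = 61.205 mm × 418.5 ha × 10 = 256142.9 m³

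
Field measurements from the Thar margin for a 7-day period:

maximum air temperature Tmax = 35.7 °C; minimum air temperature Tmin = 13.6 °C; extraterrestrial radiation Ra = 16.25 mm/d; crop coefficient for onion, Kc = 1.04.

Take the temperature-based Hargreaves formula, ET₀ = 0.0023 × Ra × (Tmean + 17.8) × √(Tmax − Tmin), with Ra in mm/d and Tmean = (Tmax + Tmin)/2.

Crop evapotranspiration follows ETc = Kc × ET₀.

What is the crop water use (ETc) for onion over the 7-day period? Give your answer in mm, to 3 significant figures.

54.3 mm

Tmean = (35.7 + 13.6)/2 = 24.65 °C
ET₀ = 0.0023 × 16.25 × (24.65 + 17.8) × √22.1 = 0.0023 × 16.25 × 42.45 × 4.7011 = 7.4586 mm/d
ETc = Kc × ET₀ = 1.04 × 7.4586 = 7.7569 mm/d
Over 7 days: 7.7569 × 7 = 54.298 mm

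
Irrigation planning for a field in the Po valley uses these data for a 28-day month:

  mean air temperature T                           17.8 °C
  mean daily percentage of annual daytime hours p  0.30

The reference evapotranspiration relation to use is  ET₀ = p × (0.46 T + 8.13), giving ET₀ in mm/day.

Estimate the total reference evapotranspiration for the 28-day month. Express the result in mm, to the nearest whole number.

ET₀ = 0.30 × (0.46 × 17.8 + 8.13) = 0.30 × 16.318 = 4.8954 mm/d
Monthly total = 4.8954 × 28 = 137.071 mm

137 mm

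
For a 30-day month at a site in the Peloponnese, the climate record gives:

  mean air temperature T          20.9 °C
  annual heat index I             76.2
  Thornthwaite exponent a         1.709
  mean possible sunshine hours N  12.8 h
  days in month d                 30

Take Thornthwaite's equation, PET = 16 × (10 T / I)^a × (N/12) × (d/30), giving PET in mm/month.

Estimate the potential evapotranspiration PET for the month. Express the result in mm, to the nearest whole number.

96 mm

10T/I = 10 × 20.9 / 76.2 = 2.7428
(10T/I)^a = 2.7428^1.709 = 5.6088
Uncorrected PET = 16 × 5.6088 = 89.741 mm
Correction = (N/12)(d/30) = (12.8/12)(30/30) = 1.0667
PET = 89.741 × 1.0667 = 95.727 mm/month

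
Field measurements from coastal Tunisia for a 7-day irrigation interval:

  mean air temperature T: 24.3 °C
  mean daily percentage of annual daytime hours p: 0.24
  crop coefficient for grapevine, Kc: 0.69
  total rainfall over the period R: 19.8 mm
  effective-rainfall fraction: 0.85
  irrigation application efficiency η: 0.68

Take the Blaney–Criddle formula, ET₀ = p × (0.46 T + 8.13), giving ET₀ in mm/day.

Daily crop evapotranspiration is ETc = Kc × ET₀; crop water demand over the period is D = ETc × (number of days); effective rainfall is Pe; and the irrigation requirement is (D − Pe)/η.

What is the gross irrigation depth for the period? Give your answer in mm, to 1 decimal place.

8.2 mm

ET₀ = 0.24 × (0.46 × 24.3 + 8.13) = 0.24 × 19.308 = 4.6339 mm/d
ETc = Kc × ET₀ = 0.69 × 4.6339 = 3.1974 mm/d
Crop demand D = ETc × 7 d = 3.1974 × 7 = 22.382 mm
Pe = 0.85 × 19.8 = 16.830 mm
D − Pe = 22.382 − 16.830 = 5.552 mm
Gross irrigation = 5.552 / 0.68 = 8.165 mm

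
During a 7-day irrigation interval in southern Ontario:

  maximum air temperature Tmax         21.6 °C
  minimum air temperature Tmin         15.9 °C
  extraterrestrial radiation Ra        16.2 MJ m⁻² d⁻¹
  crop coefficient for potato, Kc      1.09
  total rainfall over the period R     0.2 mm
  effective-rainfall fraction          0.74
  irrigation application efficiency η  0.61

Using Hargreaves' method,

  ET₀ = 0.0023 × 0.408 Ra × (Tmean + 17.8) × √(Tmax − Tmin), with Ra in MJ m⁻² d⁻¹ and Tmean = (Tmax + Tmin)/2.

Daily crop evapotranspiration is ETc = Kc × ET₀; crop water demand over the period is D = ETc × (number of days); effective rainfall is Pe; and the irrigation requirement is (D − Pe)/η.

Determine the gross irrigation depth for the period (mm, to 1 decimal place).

Tmean = (21.6 + 15.9)/2 = 18.75 °C
0.408 Ra = 0.408 × 16.2 = 6.6096 mm/d equivalent
ET₀ = 0.0023 × 6.6096 × (18.75 + 17.8) × √5.7 = 0.0023 × 6.6096 × 36.55 × 2.3875 = 1.3266 mm/d
ETc = Kc × ET₀ = 1.09 × 1.3266 = 1.4460 mm/d
Crop demand D = ETc × 7 d = 1.4460 × 7 = 10.122 mm
Pe = 0.74 × 0.2 = 0.148 mm
D − Pe = 10.122 − 0.148 = 9.974 mm
Gross irrigation = 9.974 / 0.61 = 16.351 mm

16.4 mm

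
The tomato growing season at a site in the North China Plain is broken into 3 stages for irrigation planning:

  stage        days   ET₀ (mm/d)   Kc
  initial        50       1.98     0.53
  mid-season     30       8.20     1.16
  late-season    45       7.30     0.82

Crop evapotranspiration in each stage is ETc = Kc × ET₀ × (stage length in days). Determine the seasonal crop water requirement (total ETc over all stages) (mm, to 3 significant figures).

607 mm

initial: 0.53 × 1.98 × 50 = 52.47 mm
mid-season: 1.16 × 8.20 × 30 = 285.36 mm
late-season: 0.82 × 7.30 × 45 = 269.37 mm
Seasonal total = 607.20 mm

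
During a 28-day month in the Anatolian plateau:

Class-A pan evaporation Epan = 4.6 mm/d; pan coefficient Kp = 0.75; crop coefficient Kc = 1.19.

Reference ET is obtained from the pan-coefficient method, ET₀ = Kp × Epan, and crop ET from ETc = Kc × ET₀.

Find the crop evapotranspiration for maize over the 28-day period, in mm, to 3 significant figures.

ET₀ = 0.75 × 4.6 = 3.4500 mm/d
ETc = Kc × ET₀ = 1.19 × 3.4500 = 4.1055 mm/d
Over 28 days: 4.1055 × 28 = 114.954 mm

115 mm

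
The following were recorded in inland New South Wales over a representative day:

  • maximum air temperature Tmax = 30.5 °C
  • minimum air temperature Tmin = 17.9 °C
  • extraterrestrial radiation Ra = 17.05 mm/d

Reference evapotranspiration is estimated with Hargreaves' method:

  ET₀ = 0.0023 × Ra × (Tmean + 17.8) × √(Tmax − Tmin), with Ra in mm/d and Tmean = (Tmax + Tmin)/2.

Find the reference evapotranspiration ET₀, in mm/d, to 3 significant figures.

Tmean = (30.5 + 17.9)/2 = 24.20 °C
ET₀ = 0.0023 × 17.05 × (24.20 + 17.8) × √12.6 = 0.0023 × 17.05 × 42.00 × 3.5496 = 5.8463 mm/d

5.85 mm/d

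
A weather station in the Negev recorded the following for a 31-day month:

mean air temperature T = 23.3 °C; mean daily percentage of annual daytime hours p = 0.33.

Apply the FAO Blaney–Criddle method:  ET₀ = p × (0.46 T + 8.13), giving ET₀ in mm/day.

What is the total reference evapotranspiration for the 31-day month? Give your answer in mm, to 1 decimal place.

192.8 mm

ET₀ = 0.33 × (0.46 × 23.3 + 8.13) = 0.33 × 18.848 = 6.2198 mm/d
Monthly total = 6.2198 × 31 = 192.814 mm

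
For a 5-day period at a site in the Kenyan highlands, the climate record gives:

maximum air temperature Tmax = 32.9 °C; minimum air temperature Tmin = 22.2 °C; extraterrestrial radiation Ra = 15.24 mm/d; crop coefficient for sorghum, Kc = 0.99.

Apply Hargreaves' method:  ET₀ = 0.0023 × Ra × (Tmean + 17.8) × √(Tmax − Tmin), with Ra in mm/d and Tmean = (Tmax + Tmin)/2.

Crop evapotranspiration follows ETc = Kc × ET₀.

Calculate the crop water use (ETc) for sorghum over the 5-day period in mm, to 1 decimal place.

Tmean = (32.9 + 22.2)/2 = 27.55 °C
ET₀ = 0.0023 × 15.24 × (27.55 + 17.8) × √10.7 = 0.0023 × 15.24 × 45.35 × 3.2711 = 5.1998 mm/d
ETc = Kc × ET₀ = 0.99 × 5.1998 = 5.1478 mm/d
Over 5 days: 5.1478 × 5 = 25.739 mm

25.7 mm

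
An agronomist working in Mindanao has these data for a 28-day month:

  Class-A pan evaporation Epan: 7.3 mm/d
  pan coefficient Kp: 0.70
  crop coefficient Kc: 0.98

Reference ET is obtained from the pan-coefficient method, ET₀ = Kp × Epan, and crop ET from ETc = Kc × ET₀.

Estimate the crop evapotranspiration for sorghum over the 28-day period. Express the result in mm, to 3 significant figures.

140 mm

ET₀ = 0.70 × 7.3 = 5.1100 mm/d
ETc = Kc × ET₀ = 0.98 × 5.1100 = 5.0078 mm/d
Over 28 days: 5.0078 × 28 = 140.218 mm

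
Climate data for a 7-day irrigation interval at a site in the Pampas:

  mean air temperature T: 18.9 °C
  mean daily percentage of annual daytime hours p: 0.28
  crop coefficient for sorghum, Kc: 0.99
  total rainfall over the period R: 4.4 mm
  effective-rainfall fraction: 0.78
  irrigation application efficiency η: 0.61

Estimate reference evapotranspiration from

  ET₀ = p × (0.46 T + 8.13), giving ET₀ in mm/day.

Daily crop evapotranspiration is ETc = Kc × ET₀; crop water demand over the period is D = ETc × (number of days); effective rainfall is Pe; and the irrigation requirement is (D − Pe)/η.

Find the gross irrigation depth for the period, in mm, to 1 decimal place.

47.9 mm

ET₀ = 0.28 × (0.46 × 18.9 + 8.13) = 0.28 × 16.824 = 4.7107 mm/d
ETc = Kc × ET₀ = 0.99 × 4.7107 = 4.6636 mm/d
Crop demand D = ETc × 7 d = 4.6636 × 7 = 32.645 mm
Pe = 0.78 × 4.4 = 3.432 mm
D − Pe = 32.645 − 3.432 = 29.213 mm
Gross irrigation = 29.213 / 0.61 = 47.890 mm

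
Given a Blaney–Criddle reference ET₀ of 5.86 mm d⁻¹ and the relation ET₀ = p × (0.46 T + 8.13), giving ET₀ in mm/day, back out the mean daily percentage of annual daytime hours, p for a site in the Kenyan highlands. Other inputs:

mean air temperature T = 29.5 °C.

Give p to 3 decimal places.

p = ET₀ / (0.46 T + 8.13) = 5.86 / (0.46 × 29.5 + 8.13) = 5.86 / 21.700 = 0.2700

0.270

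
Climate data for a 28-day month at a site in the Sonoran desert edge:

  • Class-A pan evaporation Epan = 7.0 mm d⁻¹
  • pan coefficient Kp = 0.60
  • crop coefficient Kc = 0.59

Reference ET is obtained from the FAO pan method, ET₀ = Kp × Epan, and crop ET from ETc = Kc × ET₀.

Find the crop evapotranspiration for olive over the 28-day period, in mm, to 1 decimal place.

ET₀ = 0.60 × 7.0 = 4.2000 mm/d
ETc = Kc × ET₀ = 0.59 × 4.2000 = 2.4780 mm/d
Over 28 days: 2.4780 × 28 = 69.384 mm

69.4 mm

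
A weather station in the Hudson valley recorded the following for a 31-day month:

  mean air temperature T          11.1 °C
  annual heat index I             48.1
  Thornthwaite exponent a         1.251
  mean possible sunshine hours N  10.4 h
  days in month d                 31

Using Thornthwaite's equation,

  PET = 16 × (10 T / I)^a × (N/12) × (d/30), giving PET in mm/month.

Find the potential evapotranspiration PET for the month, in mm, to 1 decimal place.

40.8 mm

10T/I = 10 × 11.1 / 48.1 = 2.3077
(10T/I)^a = 2.3077^1.251 = 2.8467
Uncorrected PET = 16 × 2.8467 = 45.547 mm
Correction = (N/12)(d/30) = (10.4/12)(31/30) = 0.8956
PET = 45.547 × 0.8956 = 40.792 mm/month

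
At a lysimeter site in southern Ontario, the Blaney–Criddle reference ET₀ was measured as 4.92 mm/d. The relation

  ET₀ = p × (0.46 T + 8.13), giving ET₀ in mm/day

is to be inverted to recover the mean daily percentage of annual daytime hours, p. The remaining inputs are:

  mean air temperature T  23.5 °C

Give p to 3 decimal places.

0.260

p = ET₀ / (0.46 T + 8.13) = 4.92 / (0.46 × 23.5 + 8.13) = 4.92 / 18.940 = 0.2598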